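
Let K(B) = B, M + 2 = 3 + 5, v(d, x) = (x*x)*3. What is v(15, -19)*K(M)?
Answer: 6498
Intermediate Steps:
v(d, x) = 3*x² (v(d, x) = x²*3 = 3*x²)
M = 6 (M = -2 + (3 + 5) = -2 + 8 = 6)
v(15, -19)*K(M) = (3*(-19)²)*6 = (3*361)*6 = 1083*6 = 6498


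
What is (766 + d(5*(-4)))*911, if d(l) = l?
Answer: 679606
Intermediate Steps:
(766 + d(5*(-4)))*911 = (766 + 5*(-4))*911 = (766 - 20)*911 = 746*911 = 679606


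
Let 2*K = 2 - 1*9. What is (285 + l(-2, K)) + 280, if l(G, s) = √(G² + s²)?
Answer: 565 + √65/2 ≈ 569.03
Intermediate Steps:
K = -7/2 (K = (2 - 1*9)/2 = (2 - 9)/2 = (½)*(-7) = -7/2 ≈ -3.5000)
(285 + l(-2, K)) + 280 = (285 + √((-2)² + (-7/2)²)) + 280 = (285 + √(4 + 49/4)) + 280 = (285 + √(65/4)) + 280 = (285 + √65/2) + 280 = 565 + √65/2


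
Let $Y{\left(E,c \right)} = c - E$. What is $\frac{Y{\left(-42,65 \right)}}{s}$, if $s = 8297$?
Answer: $\frac{107}{8297} \approx 0.012896$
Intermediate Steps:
$\frac{Y{\left(-42,65 \right)}}{s} = \frac{65 - -42}{8297} = \left(65 + 42\right) \frac{1}{8297} = 107 \cdot \frac{1}{8297} = \frac{107}{8297}$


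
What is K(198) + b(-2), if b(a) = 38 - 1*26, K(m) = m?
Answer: 210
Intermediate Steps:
b(a) = 12 (b(a) = 38 - 26 = 12)
K(198) + b(-2) = 198 + 12 = 210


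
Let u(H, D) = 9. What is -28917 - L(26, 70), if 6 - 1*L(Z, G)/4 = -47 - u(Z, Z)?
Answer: -29165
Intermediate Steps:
L(Z, G) = 248 (L(Z, G) = 24 - 4*(-47 - 1*9) = 24 - 4*(-47 - 9) = 24 - 4*(-56) = 24 + 224 = 248)
-28917 - L(26, 70) = -28917 - 1*248 = -28917 - 248 = -29165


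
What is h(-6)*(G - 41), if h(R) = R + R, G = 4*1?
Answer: 444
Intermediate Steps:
G = 4
h(R) = 2*R
h(-6)*(G - 41) = (2*(-6))*(4 - 41) = -12*(-37) = 444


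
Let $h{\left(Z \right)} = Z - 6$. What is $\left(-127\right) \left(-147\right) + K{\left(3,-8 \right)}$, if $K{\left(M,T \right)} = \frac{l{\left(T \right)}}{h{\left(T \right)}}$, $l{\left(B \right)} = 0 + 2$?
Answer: $\frac{130682}{7} \approx 18669.0$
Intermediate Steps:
$h{\left(Z \right)} = -6 + Z$ ($h{\left(Z \right)} = Z - 6 = -6 + Z$)
$l{\left(B \right)} = 2$
$K{\left(M,T \right)} = \frac{2}{-6 + T}$
$\left(-127\right) \left(-147\right) + K{\left(3,-8 \right)} = \left(-127\right) \left(-147\right) + \frac{2}{-6 - 8} = 18669 + \frac{2}{-14} = 18669 + 2 \left(- \frac{1}{14}\right) = 18669 - \frac{1}{7} = \frac{130682}{7}$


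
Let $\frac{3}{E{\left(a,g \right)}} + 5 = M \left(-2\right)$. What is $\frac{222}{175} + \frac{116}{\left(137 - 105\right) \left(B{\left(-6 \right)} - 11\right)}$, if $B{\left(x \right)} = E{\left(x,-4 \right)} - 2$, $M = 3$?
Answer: $\frac{203471}{204400} \approx 0.99545$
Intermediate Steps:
$E{\left(a,g \right)} = - \frac{3}{11}$ ($E{\left(a,g \right)} = \frac{3}{-5 + 3 \left(-2\right)} = \frac{3}{-5 - 6} = \frac{3}{-11} = 3 \left(- \frac{1}{11}\right) = - \frac{3}{11}$)
$B{\left(x \right)} = - \frac{25}{11}$ ($B{\left(x \right)} = - \frac{3}{11} - 2 = - \frac{25}{11}$)
$\frac{222}{175} + \frac{116}{\left(137 - 105\right) \left(B{\left(-6 \right)} - 11\right)} = \frac{222}{175} + \frac{116}{\left(137 - 105\right) \left(- \frac{25}{11} - 11\right)} = 222 \cdot \frac{1}{175} + \frac{116}{32 \left(- \frac{146}{11}\right)} = \frac{222}{175} + \frac{116}{- \frac{4672}{11}} = \frac{222}{175} + 116 \left(- \frac{11}{4672}\right) = \frac{222}{175} - \frac{319}{1168} = \frac{203471}{204400}$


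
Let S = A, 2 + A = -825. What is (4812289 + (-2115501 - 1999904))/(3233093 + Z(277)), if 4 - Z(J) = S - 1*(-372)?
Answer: 174221/808388 ≈ 0.21552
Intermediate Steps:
A = -827 (A = -2 - 825 = -827)
S = -827
Z(J) = 459 (Z(J) = 4 - (-827 - 1*(-372)) = 4 - (-827 + 372) = 4 - 1*(-455) = 4 + 455 = 459)
(4812289 + (-2115501 - 1999904))/(3233093 + Z(277)) = (4812289 + (-2115501 - 1999904))/(3233093 + 459) = (4812289 - 4115405)/3233552 = 696884*(1/3233552) = 174221/808388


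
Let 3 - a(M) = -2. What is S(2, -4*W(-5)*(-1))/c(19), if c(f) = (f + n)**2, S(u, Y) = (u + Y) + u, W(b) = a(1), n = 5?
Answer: 1/24 ≈ 0.041667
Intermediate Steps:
a(M) = 5 (a(M) = 3 - 1*(-2) = 3 + 2 = 5)
W(b) = 5
S(u, Y) = Y + 2*u (S(u, Y) = (Y + u) + u = Y + 2*u)
c(f) = (5 + f)**2 (c(f) = (f + 5)**2 = (5 + f)**2)
S(2, -4*W(-5)*(-1))/c(19) = (-4*5*(-1) + 2*2)/((5 + 19)**2) = (-20*(-1) + 4)/(24**2) = (20 + 4)/576 = 24*(1/576) = 1/24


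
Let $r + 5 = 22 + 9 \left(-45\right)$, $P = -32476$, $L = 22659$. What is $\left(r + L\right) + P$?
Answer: $-10205$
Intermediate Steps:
$r = -388$ ($r = -5 + \left(22 + 9 \left(-45\right)\right) = -5 + \left(22 - 405\right) = -5 - 383 = -388$)
$\left(r + L\right) + P = \left(-388 + 22659\right) - 32476 = 22271 - 32476 = -10205$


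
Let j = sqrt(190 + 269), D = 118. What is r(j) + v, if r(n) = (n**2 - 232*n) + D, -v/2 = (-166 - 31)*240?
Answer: 95137 - 696*sqrt(51) ≈ 90167.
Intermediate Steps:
j = 3*sqrt(51) (j = sqrt(459) = 3*sqrt(51) ≈ 21.424)
v = 94560 (v = -2*(-166 - 31)*240 = -(-394)*240 = -2*(-47280) = 94560)
r(n) = 118 + n**2 - 232*n (r(n) = (n**2 - 232*n) + 118 = 118 + n**2 - 232*n)
r(j) + v = (118 + (3*sqrt(51))**2 - 696*sqrt(51)) + 94560 = (118 + 459 - 696*sqrt(51)) + 94560 = (577 - 696*sqrt(51)) + 94560 = 95137 - 696*sqrt(51)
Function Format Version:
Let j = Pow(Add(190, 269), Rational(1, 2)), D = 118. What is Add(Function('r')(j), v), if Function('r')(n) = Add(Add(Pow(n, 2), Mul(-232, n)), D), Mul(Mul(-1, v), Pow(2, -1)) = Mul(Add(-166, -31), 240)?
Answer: Add(95137, Mul(-696, Pow(51, Rational(1, 2)))) ≈ 90167.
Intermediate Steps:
j = Mul(3, Pow(51, Rational(1, 2))) (j = Pow(459, Rational(1, 2)) = Mul(3, Pow(51, Rational(1, 2))) ≈ 21.424)
v = 94560 (v = Mul(-2, Mul(Add(-166, -31), 240)) = Mul(-2, Mul(-197, 240)) = Mul(-2, -47280) = 94560)
Function('r')(n) = Add(118, Pow(n, 2), Mul(-232, n)) (Function('r')(n) = Add(Add(Pow(n, 2), Mul(-232, n)), 118) = Add(118, Pow(n, 2), Mul(-232, n)))
Add(Function('r')(j), v) = Add(Add(118, Pow(Mul(3, Pow(51, Rational(1, 2))), 2), Mul(-232, Mul(3, Pow(51, Rational(1, 2))))), 94560) = Add(Add(118, 459, Mul(-696, Pow(51, Rational(1, 2)))), 94560) = Add(Add(577, Mul(-696, Pow(51, Rational(1, 2)))), 94560) = Add(95137, Mul(-696, Pow(51, Rational(1, 2))))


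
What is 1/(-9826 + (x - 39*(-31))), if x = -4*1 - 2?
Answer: -1/8623 ≈ -0.00011597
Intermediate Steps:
x = -6 (x = -4 - 2 = -6)
1/(-9826 + (x - 39*(-31))) = 1/(-9826 + (-6 - 39*(-31))) = 1/(-9826 + (-6 + 1209)) = 1/(-9826 + 1203) = 1/(-8623) = -1/8623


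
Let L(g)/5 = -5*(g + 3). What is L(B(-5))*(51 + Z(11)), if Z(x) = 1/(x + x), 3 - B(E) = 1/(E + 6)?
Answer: -140375/22 ≈ -6380.7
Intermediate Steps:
B(E) = 3 - 1/(6 + E) (B(E) = 3 - 1/(E + 6) = 3 - 1/(6 + E))
L(g) = -75 - 25*g (L(g) = 5*(-5*(g + 3)) = 5*(-5*(3 + g)) = 5*(-15 - 5*g) = -75 - 25*g)
Z(x) = 1/(2*x)
L(B(-5))*(51 + Z(11)) = (-75 - 25*(17 + 3*(-5))/(6 - 5))*(51 + (1/2)/11) = (-75 - 25*(17 - 15)/1)*(51 + (1/2)*(1/11)) = (-75 - 25*2)*(51 + 1/22) = (-75 - 25*2)*(1123/22) = (-75 - 50)*(1123/22) = -125*1123/22 = -140375/22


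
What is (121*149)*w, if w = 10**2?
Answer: 1802900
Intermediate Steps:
w = 100
(121*149)*w = (121*149)*100 = 18029*100 = 1802900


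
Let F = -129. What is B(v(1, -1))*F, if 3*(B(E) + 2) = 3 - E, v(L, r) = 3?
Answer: 258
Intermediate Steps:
B(E) = -1 - E/3 (B(E) = -2 + (3 - E)/3 = -2 + (1 - E/3) = -1 - E/3)
B(v(1, -1))*F = (-1 - 1/3*3)*(-129) = (-1 - 1)*(-129) = -2*(-129) = 258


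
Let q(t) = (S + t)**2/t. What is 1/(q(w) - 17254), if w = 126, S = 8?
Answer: -63/1078024 ≈ -5.8440e-5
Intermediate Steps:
q(t) = (8 + t)**2/t
1/(q(w) - 17254) = 1/((8 + 126)**2/126 - 17254) = 1/((1/126)*134**2 - 17254) = 1/((1/126)*17956 - 17254) = 1/(8978/63 - 17254) = 1/(-1078024/63) = -63/1078024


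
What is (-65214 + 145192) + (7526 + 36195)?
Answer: 123699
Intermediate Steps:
(-65214 + 145192) + (7526 + 36195) = 79978 + 43721 = 123699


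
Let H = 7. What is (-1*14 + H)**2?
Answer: 49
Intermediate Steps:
(-1*14 + H)**2 = (-1*14 + 7)**2 = (-14 + 7)**2 = (-7)**2 = 49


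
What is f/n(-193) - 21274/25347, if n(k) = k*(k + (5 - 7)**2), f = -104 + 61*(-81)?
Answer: -43042253/44027739 ≈ -0.97762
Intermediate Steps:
f = -5045 (f = -104 - 4941 = -5045)
n(k) = k*(4 + k) (n(k) = k*(k + (-2)**2) = k*(k + 4) = k*(4 + k))
f/n(-193) - 21274/25347 = -5045*(-1/(193*(4 - 193))) - 21274/25347 = -5045/((-193*(-189))) - 21274*1/25347 = -5045/36477 - 21274/25347 = -43042253/44027739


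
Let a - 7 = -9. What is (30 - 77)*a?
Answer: 94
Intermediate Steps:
a = -2 (a = 7 - 9 = -2)
(30 - 77)*a = (30 - 77)*(-2) = -47*(-2) = 94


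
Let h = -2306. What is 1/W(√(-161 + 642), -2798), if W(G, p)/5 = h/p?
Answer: 1399/5765 ≈ 0.24267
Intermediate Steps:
W(G, p) = -11530/p (W(G, p) = 5*(-2306/p) = -11530/p)
1/W(√(-161 + 642), -2798) = 1/(-11530/(-2798)) = 1/(-11530*(-1/2798)) = 1/(5765/1399) = 1399/5765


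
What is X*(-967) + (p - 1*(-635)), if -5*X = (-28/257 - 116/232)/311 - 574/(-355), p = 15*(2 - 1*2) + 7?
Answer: 270782419027/283740850 ≈ 954.33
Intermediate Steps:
p = 7 (p = 15*(2 - 2) + 7 = 15*0 + 7 = 0 + 7 = 7)
X = -91645081/283740850 (X = -((-28/257 - 116/232)/311 - 574/(-355))/5 = -((-28*1/257 - 116*1/232)*(1/311) - 574*(-1/355))/5 = -((-28/257 - ½)*(1/311) + 574/355)/5 = -(-313/514*1/311 + 574/355)/5 = -(-313/159854 + 574/355)/5 = -⅕*91645081/56748170 = -91645081/283740850 ≈ -0.32299)
X*(-967) + (p - 1*(-635)) = -91645081/283740850*(-967) + (7 - 1*(-635)) = 88620793327/283740850 + (7 + 635) = 88620793327/283740850 + 642 = 270782419027/283740850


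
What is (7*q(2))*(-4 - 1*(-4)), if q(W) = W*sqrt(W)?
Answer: 0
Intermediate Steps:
q(W) = W**(3/2)
(7*q(2))*(-4 - 1*(-4)) = (7*2**(3/2))*(-4 - 1*(-4)) = (7*(2*sqrt(2)))*(-4 + 4) = (14*sqrt(2))*0 = 0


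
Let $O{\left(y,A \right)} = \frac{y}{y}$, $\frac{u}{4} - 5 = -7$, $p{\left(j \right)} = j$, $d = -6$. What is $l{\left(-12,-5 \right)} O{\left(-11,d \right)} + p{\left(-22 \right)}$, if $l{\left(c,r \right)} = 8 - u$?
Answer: $-6$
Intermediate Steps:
$u = -8$ ($u = 20 + 4 \left(-7\right) = 20 - 28 = -8$)
$O{\left(y,A \right)} = 1$
$l{\left(c,r \right)} = 16$ ($l{\left(c,r \right)} = 8 - -8 = 8 + 8 = 16$)
$l{\left(-12,-5 \right)} O{\left(-11,d \right)} + p{\left(-22 \right)} = 16 \cdot 1 - 22 = 16 - 22 = -6$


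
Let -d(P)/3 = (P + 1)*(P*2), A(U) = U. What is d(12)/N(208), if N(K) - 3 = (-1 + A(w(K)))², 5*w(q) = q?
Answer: -5850/10321 ≈ -0.56681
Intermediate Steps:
w(q) = q/5
N(K) = 3 + (-1 + K/5)²
d(P) = -6*P*(1 + P) (d(P) = -3*(P + 1)*P*2 = -3*(1 + P)*2*P = -6*P*(1 + P))
d(12)/N(208) = (-6*12*(1 + 12))/(3 + (-5 + 208)²/25) = (-6*12*13)/(3 + (1/25)*203²) = -936/(3 + (1/25)*41209) = -936/(3 + 41209/25) = -936/41284/25 = -936*25/41284 = -5850/10321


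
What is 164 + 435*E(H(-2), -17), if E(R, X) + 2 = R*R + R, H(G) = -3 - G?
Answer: -706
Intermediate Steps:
E(R, X) = -2 + R + R**2 (E(R, X) = -2 + (R*R + R) = -2 + (R**2 + R) = -2 + (R + R**2) = -2 + R + R**2)
164 + 435*E(H(-2), -17) = 164 + 435*(-2 + (-3 - 1*(-2)) + (-3 - 1*(-2))**2) = 164 + 435*(-2 + (-3 + 2) + (-3 + 2)**2) = 164 + 435*(-2 - 1 + (-1)**2) = 164 + 435*(-2 - 1 + 1) = 164 + 435*(-2) = 164 - 870 = -706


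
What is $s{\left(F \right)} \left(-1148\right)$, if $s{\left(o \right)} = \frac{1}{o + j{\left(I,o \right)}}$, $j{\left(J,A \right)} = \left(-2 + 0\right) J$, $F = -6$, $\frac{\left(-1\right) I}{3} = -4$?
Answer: $\frac{574}{15} \approx 38.267$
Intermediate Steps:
$I = 12$ ($I = \left(-3\right) \left(-4\right) = 12$)
$j{\left(J,A \right)} = - 2 J$
$s{\left(o \right)} = \frac{1}{-24 + o}$ ($s{\left(o \right)} = \frac{1}{o - 24} = \frac{1}{-24 + o}$)
$s{\left(F \right)} \left(-1148\right) = \frac{1}{-24 - 6} \left(-1148\right) = \frac{1}{-30} \left(-1148\right) = \left(- \frac{1}{30}\right) \left(-1148\right) = \frac{574}{15}$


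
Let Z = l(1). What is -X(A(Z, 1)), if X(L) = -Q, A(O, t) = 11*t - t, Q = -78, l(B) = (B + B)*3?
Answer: -78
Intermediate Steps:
l(B) = 6*B (l(B) = (2*B)*3 = 6*B)
Z = 6 (Z = 6*1 = 6)
A(O, t) = 10*t
X(L) = 78 (X(L) = -1*(-78) = 78)
-X(A(Z, 1)) = -1*78 = -78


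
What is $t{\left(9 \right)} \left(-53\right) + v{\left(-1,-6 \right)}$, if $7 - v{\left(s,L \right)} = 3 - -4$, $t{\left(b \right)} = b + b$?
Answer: $-954$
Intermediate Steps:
$t{\left(b \right)} = 2 b$
$v{\left(s,L \right)} = 0$ ($v{\left(s,L \right)} = 7 - \left(3 - -4\right) = 7 - \left(3 + 4\right) = 7 - 7 = 0$)
$t{\left(9 \right)} \left(-53\right) + v{\left(-1,-6 \right)} = 2 \cdot 9 \left(-53\right) + 0 = 18 \left(-53\right) + 0 = -954 + 0 = -954$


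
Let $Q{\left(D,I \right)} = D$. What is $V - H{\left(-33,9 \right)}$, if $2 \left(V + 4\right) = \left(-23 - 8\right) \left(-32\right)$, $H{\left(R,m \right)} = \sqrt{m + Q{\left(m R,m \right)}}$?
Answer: $492 - 12 i \sqrt{2} \approx 492.0 - 16.971 i$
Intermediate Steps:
$H{\left(R,m \right)} = \sqrt{m + R m}$ ($H{\left(R,m \right)} = \sqrt{m + m R} = \sqrt{m + R m}$)
$V = 492$ ($V = -4 + \frac{\left(-23 - 8\right) \left(-32\right)}{2} = -4 + \frac{\left(-31\right) \left(-32\right)}{2} = -4 + \frac{1}{2} \cdot 992 = -4 + 496 = 492$)
$V - H{\left(-33,9 \right)} = 492 - \sqrt{9 \left(1 - 33\right)} = 492 - \sqrt{9 \left(-32\right)} = 492 - \sqrt{-288} = 492 - 12 i \sqrt{2}$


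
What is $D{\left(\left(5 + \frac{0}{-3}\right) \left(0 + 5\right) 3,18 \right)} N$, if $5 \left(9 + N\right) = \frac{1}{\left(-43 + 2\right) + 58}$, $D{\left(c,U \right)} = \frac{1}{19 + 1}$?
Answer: $- \frac{191}{425} \approx -0.44941$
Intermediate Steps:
$D{\left(c,U \right)} = \frac{1}{20}$
$N = - \frac{764}{85}$ ($N = -9 + \frac{1}{5 \left(\left(-43 + 2\right) + 58\right)} = -9 + \frac{1}{5 \left(-41 + 58\right)} = -9 + \frac{1}{5 \cdot 17} = -9 + \frac{1}{5} \cdot \frac{1}{17} = -9 + \frac{1}{85} = - \frac{764}{85} \approx -8.9882$)
$D{\left(\left(5 + \frac{0}{-3}\right) \left(0 + 5\right) 3,18 \right)} N = \frac{1}{20} \left(- \frac{764}{85}\right) = - \frac{191}{425}$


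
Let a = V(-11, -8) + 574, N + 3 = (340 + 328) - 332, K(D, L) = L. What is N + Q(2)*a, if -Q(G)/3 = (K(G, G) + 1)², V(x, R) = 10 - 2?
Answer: -15381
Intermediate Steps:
V(x, R) = 8
N = 333 (N = -3 + ((340 + 328) - 332) = -3 + (668 - 332) = -3 + 336 = 333)
Q(G) = -3*(1 + G)² (Q(G) = -3*(G + 1)² = -3*(1 + G)²)
a = 582 (a = 8 + 574 = 582)
N + Q(2)*a = 333 - 3*(1 + 2)²*582 = 333 - 3*3²*582 = 333 - 3*9*582 = 333 - 27*582 = 333 - 15714 = -15381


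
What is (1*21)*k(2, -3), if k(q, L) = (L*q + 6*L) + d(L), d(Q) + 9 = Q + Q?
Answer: -819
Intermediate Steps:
d(Q) = -9 + 2*Q (d(Q) = -9 + (Q + Q) = -9 + 2*Q)
k(q, L) = -9 + 8*L + L*q (k(q, L) = (L*q + 6*L) + (-9 + 2*L) = (6*L + L*q) + (-9 + 2*L) = -9 + 8*L + L*q)
(1*21)*k(2, -3) = (1*21)*(-9 + 8*(-3) - 3*2) = 21*(-9 - 24 - 6) = 21*(-39) = -819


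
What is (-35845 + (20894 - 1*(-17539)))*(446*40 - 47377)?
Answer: -76441756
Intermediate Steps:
(-35845 + (20894 - 1*(-17539)))*(446*40 - 47377) = (-35845 + (20894 + 17539))*(17840 - 47377) = (-35845 + 38433)*(-29537) = 2588*(-29537) = -76441756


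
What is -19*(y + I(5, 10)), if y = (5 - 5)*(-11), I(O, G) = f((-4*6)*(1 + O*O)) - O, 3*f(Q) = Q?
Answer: 4047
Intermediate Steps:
f(Q) = Q/3
I(O, G) = -8 - O - 8*O**2 (I(O, G) = ((-4*6)*(1 + O*O))/3 - O = (-24*(1 + O**2))/3 - O = (-24 - 24*O**2)/3 - O = (-8 - 8*O**2) - O = -8 - O - 8*O**2)
y = 0 (y = 0*(-11) = 0)
-19*(y + I(5, 10)) = -19*(0 + (-8 - 1*5 - 8*5**2)) = -19*(0 + (-8 - 5 - 8*25)) = -19*(0 + (-8 - 5 - 200)) = -19*(0 - 213) = -19*(-213) = 4047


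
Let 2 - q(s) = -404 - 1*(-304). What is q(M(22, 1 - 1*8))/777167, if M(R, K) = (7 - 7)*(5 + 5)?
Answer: 102/777167 ≈ 0.00013125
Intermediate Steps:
M(R, K) = 0 (M(R, K) = 0*10 = 0)
q(s) = 102 (q(s) = 2 - (-404 - 1*(-304)) = 2 - (-404 + 304) = 2 - 1*(-100) = 2 + 100 = 102)
q(M(22, 1 - 1*8))/777167 = 102/777167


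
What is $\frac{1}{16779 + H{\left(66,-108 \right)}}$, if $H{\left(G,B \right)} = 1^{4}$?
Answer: $\frac{1}{16780} \approx 5.9595 \cdot 10^{-5}$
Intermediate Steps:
$H{\left(G,B \right)} = 1$
$\frac{1}{16779 + H{\left(66,-108 \right)}} = \frac{1}{16779 + 1} = \frac{1}{16780}$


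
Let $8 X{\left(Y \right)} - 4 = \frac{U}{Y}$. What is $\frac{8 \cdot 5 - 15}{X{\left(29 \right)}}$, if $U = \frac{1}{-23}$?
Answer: $\frac{133400}{2667} \approx 50.019$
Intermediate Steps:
$U = - \frac{1}{23} \approx -0.043478$
$X{\left(Y \right)} = \frac{1}{2} - \frac{1}{184 Y}$ ($X{\left(Y \right)} = \frac{1}{2} + \frac{\left(- \frac{1}{23}\right) \frac{1}{Y}}{8} = \frac{1}{2} - \frac{1}{184 Y}$)
$\frac{8 \cdot 5 - 15}{X{\left(29 \right)}} = \frac{8 \cdot 5 - 15}{\frac{1}{184} \cdot \frac{1}{29} \left(-1 + 92 \cdot 29\right)} = \frac{40 - 15}{\frac{1}{184} \cdot \frac{1}{29} \left(-1 + 2668\right)} = \frac{25}{\frac{1}{184} \cdot \frac{1}{29} \cdot 2667} = \frac{25}{\frac{2667}{5336}} = 25 \cdot \frac{5336}{2667} = \frac{133400}{2667}$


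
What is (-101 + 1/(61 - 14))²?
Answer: 22524516/2209 ≈ 10197.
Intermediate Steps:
(-101 + 1/(61 - 14))² = (-101 + 1/47)² = (-4746/47)² = 22524516/2209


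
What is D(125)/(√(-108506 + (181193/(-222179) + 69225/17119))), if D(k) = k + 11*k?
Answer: -250*I*√1569652918935884409289398/68781395342333 ≈ -4.5538*I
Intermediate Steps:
D(k) = 12*k
D(125)/(√(-108506 + (181193/(-222179) + 69225/17119))) = (12*125)/(√(-108506 + (181193/(-222179) + 69225/17119))) = 1500/(√(-108506 + (181193*(-1/222179) + 69225*(1/17119)))) = 1500/(√(-108506 + (-181193/222179 + 69225/17119))) = 1500/(√(-108506 + 12278498308/3803482301)) = 1500/(√(-412688372053998/3803482301)) = 1500/((I*√1569652918935884409289398/3803482301)) = 1500*(-I*√1569652918935884409289398/412688372053998) = -250*I*√1569652918935884409289398/68781395342333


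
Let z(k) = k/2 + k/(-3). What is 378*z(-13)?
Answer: -819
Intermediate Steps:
z(k) = k/6 (z(k) = k*(1/2) + k*(-1/3) = k/2 - k/3 = k/6)
378*z(-13) = 378*((1/6)*(-13)) = 378*(-13/6) = -819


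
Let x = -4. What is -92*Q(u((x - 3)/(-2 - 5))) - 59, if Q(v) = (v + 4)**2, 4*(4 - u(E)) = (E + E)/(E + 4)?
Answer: -145018/25 ≈ -5800.7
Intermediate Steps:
u(E) = 4 - E/(2*(4 + E)) (u(E) = 4 - (E + E)/(4*(E + 4)) = 4 - 2*E/(4*(4 + E)) = 4 - E/(2*(4 + E)))
Q(v) = (4 + v)**2
-92*Q(u((x - 3)/(-2 - 5))) - 59 = -92*(4 + (32 + 7*((-4 - 3)/(-2 - 5)))/(2*(4 + (-4 - 3)/(-2 - 5))))**2 - 59 = -92*(4 + (32 + 7*(-7/(-7)))/(2*(4 - 7/(-7))))**2 - 59 = -92*(4 + (32 + 7*(-7*(-1/7)))/(2*(4 - 7*(-1/7))))**2 - 59 = -92*(4 + (32 + 7*1)/(2*(4 + 1)))**2 - 59 = -92*(4 + (1/2)*(32 + 7)/5)**2 - 59 = -92*(4 + (1/2)*(1/5)*39)**2 - 59 = -92*(4 + 39/10)**2 - 59 = -92*(79/10)**2 - 59 = -92*6241/100 - 59 = -143543/25 - 59 = -145018/25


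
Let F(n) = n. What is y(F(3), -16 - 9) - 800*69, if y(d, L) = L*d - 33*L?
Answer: -54450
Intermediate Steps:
y(d, L) = -33*L + L*d
y(F(3), -16 - 9) - 800*69 = (-16 - 9)*(-33 + 3) - 800*69 = -25*(-30) - 55200 = 750 - 55200 = -54450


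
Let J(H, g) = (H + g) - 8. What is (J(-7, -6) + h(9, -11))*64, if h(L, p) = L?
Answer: -768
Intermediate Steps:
J(H, g) = -8 + H + g
(J(-7, -6) + h(9, -11))*64 = ((-8 - 7 - 6) + 9)*64 = (-21 + 9)*64 = -12*64 = -768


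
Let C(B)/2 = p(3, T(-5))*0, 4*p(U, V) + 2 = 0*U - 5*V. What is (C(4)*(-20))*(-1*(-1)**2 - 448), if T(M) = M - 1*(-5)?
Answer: 0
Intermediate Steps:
T(M) = 5 + M (T(M) = M + 5 = 5 + M)
p(U, V) = -1/2 - 5*V/4 (p(U, V) = -1/2 + (0*U - 5*V)/4 = -1/2 + (0 - 5*V)/4 = -1/2 + (-5*V)/4 = -1/2 - 5*V/4)
C(B) = 0 (C(B) = 2*((-1/2 - 5*(5 - 5)/4)*0) = 2*((-1/2 - 5/4*0)*0) = 2*((-1/2 + 0)*0) = 2*(-1/2*0) = 2*0 = 0)
(C(4)*(-20))*(-1*(-1)**2 - 448) = (0*(-20))*(-1*(-1)**2 - 448) = 0*(-1*1 - 448) = 0*(-1 - 448) = 0*(-449) = 0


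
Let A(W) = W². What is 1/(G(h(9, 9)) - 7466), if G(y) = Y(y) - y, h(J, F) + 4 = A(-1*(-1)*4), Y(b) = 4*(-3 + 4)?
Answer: -1/7474 ≈ -0.00013380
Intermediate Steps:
Y(b) = 4 (Y(b) = 4*1 = 4)
h(J, F) = 12 (h(J, F) = -4 + (-1*(-1)*4)² = -4 + (1*4)² = -4 + 4² = -4 + 16 = 12)
G(y) = 4 - y
1/(G(h(9, 9)) - 7466) = 1/((4 - 1*12) - 7466) = 1/((4 - 12) - 7466) = 1/(-8 - 7466) = 1/(-7474) = -1/7474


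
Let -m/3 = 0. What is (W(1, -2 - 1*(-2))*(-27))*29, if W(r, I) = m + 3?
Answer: -2349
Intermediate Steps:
m = 0 (m = -3*0 = 0)
W(r, I) = 3 (W(r, I) = 0 + 3 = 3)
(W(1, -2 - 1*(-2))*(-27))*29 = (3*(-27))*29 = -81*29 = -2349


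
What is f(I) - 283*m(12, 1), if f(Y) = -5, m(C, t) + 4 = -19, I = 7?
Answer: 6504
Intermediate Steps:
m(C, t) = -23 (m(C, t) = -4 - 19 = -23)
f(I) - 283*m(12, 1) = -5 - 283*(-23) = -5 + 6509 = 6504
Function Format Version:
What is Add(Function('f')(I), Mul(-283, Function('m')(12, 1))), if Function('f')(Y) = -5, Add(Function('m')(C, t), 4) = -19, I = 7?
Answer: 6504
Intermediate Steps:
Function('m')(C, t) = -23 (Function('m')(C, t) = Add(-4, -19) = -23)
Add(Function('f')(I), Mul(-283, Function('m')(12, 1))) = Add(-5, Mul(-283, -23)) = Add(-5, 6509) = 6504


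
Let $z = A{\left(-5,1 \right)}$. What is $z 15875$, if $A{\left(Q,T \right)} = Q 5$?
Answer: $-396875$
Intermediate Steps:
$A{\left(Q,T \right)} = 5 Q$
$z = -25$ ($z = 5 \left(-5\right) = -25$)
$z 15875 = \left(-25\right) 15875 = -396875$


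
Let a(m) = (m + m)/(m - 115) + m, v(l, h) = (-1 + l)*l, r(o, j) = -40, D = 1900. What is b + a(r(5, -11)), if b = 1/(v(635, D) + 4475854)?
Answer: -5971215425/151231764 ≈ -39.484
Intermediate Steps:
v(l, h) = l*(-1 + l)
a(m) = m + 2*m/(-115 + m) (a(m) = (2*m)/(-115 + m) + m = 2*m/(-115 + m) + m = m + 2*m/(-115 + m))
b = 1/4878444 (b = 1/(635*(-1 + 635) + 4475854) = 1/(635*634 + 4475854) = 1/(402590 + 4475854) = 1/4878444 ≈ 2.0498e-7)
b + a(r(5, -11)) = 1/4878444 - 40*(-113 - 40)/(-115 - 40) = 1/4878444 - 40*(-153)/(-155) = 1/4878444 - 40*(-1/155)*(-153) = 1/4878444 - 1224/31 = -5971215425/151231764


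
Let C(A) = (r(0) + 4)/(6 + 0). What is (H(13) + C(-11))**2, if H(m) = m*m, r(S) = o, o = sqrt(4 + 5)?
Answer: 1042441/36 ≈ 28957.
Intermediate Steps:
o = 3 (o = sqrt(9) = 3)
r(S) = 3
H(m) = m**2
C(A) = 7/6 (C(A) = (3 + 4)/(6 + 0) = 7/6)
(H(13) + C(-11))**2 = (13**2 + 7/6)**2 = (169 + 7/6)**2 = (1021/6)**2 = 1042441/36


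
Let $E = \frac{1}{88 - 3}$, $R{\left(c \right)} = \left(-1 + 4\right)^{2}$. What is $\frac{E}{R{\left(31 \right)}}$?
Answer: $\frac{1}{765} \approx 0.0013072$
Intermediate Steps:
$R{\left(c \right)} = 9$ ($R{\left(c \right)} = 3^{2} = 9$)
$E = \frac{1}{85} \approx 0.011765$
$\frac{E}{R{\left(31 \right)}} = \frac{1}{85 \cdot 9} = \frac{1}{85} \cdot \frac{1}{9} = \frac{1}{765}$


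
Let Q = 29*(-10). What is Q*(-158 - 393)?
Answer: 159790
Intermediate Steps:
Q = -290
Q*(-158 - 393) = -290*(-158 - 393) = -290*(-551) = 159790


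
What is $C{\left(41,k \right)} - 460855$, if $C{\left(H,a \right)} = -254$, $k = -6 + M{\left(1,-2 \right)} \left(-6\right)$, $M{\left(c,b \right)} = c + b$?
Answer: $-461109$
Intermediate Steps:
$M{\left(c,b \right)} = b + c$
$k = 0$ ($k = -6 + \left(-2 + 1\right) \left(-6\right) = -6 - -6 = -6 + 6 = 0$)
$C{\left(41,k \right)} - 460855 = -254 - 460855 = -461109$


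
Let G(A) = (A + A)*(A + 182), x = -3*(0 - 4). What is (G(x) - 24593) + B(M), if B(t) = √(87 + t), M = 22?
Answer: -19937 + √109 ≈ -19927.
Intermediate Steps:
x = 12 (x = -3*(-4) = 12)
G(A) = 2*A*(182 + A) (G(A) = (2*A)*(182 + A) = 2*A*(182 + A))
(G(x) - 24593) + B(M) = (2*12*(182 + 12) - 24593) + √(87 + 22) = (2*12*194 - 24593) + √109 = (4656 - 24593) + √109 = -19937 + √109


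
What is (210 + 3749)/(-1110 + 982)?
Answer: -3959/128 ≈ -30.930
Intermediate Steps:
(210 + 3749)/(-1110 + 982) = 3959/(-128) = 3959*(-1/128) = -3959/128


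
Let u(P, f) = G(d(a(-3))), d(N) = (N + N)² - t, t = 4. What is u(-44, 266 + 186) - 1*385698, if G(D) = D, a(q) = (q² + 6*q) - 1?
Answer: -385302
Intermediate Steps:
a(q) = -1 + q² + 6*q
d(N) = -4 + 4*N² (d(N) = (N + N)² - 1*4 = (2*N)² - 4 = 4*N² - 4 = -4 + 4*N²)
u(P, f) = 396 (u(P, f) = -4 + 4*(-1 + (-3)² + 6*(-3))² = -4 + 4*(-1 + 9 - 18)² = -4 + 4*(-10)² = -4 + 4*100 = -4 + 400 = 396)
u(-44, 266 + 186) - 1*385698 = 396 - 1*385698 = 396 - 385698 = -385302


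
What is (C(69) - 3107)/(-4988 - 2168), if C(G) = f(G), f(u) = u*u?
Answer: -827/3578 ≈ -0.23113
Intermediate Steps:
f(u) = u**2
C(G) = G**2
(C(69) - 3107)/(-4988 - 2168) = (69**2 - 3107)/(-4988 - 2168) = (4761 - 3107)/(-7156) = 1654*(-1/7156) = -827/3578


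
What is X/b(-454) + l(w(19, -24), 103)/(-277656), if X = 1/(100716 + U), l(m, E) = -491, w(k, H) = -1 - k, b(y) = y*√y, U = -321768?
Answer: 491/277656 - I*√454/45562354032 ≈ 0.0017684 - 4.6765e-10*I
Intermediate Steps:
b(y) = y^(3/2)
X = -1/221052 (X = 1/(100716 - 321768) = 1/(-221052) = -1/221052 ≈ -4.5238e-6)
X/b(-454) + l(w(19, -24), 103)/(-277656) = -I*√454/206116/221052 - 491/(-277656) = -I*√454/206116/221052 - 491*(-1/277656) = -I*√454/45562354032 + 491/277656 = 491/277656 - I*√454/45562354032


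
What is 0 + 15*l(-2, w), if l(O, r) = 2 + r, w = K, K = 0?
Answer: 30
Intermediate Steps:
w = 0
0 + 15*l(-2, w) = 0 + 15*(2 + 0) = 0 + 15*2 = 0 + 30 = 30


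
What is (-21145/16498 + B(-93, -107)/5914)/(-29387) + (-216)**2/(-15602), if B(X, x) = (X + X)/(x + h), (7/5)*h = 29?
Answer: -10099874890513729061/3377497977412771364 ≈ -2.9903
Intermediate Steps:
h = 145/7 (h = (5/7)*29 = 145/7 ≈ 20.714)
B(X, x) = 2*X/(145/7 + x) (B(X, x) = (X + X)/(x + 145/7) = (2*X)/(145/7 + x) = 2*X/(145/7 + x))
(-21145/16498 + B(-93, -107)/5914)/(-29387) + (-216)**2/(-15602) = (-21145/16498 + (14*(-93)/(145 + 7*(-107)))/5914)/(-29387) + (-216)**2/(-15602) = (-21145*1/16498 + (14*(-93)/(145 - 749))*(1/5914))*(-1/29387) + 46656*(-1/15602) = (-21145/16498 + (14*(-93)/(-604))*(1/5914))*(-1/29387) - 23328/7801 = (-21145/16498 + (14*(-93)*(-1/604))*(1/5914))*(-1/29387) - 23328/7801 = (-21145/16498 + (651/302)*(1/5914))*(-1/29387) - 23328/7801 = (-21145/16498 + 651/1786028)*(-1/29387) - 23328/7801 = -18877410931/14732944972*(-1/29387) - 23328/7801 = 18877410931/432957053892164 - 23328/7801 = -10099874890513729061/3377497977412771364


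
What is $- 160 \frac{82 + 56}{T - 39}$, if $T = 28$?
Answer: $\frac{22080}{11} \approx 2007.3$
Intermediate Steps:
$- 160 \frac{82 + 56}{T - 39} = - 160 \frac{82 + 56}{28 - 39} = - 160 \frac{138}{-11} = - 160 \cdot 138 \left(- \frac{1}{11}\right) = \left(-160\right) \left(- \frac{138}{11}\right) = \frac{22080}{11}$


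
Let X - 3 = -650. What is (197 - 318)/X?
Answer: 121/647 ≈ 0.18702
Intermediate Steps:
X = -647 (X = 3 - 650 = -647)
(197 - 318)/X = (197 - 318)/(-647) = -121*(-1/647) = 121/647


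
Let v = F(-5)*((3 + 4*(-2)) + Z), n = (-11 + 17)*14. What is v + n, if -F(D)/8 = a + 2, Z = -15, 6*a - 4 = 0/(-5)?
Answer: 1532/3 ≈ 510.67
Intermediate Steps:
a = 2/3 (a = 2/3 + (0/(-5))/6 = 2/3 + (0*(-1/5))/6 = 2/3 + (1/6)*0 = 2/3 + 0 = 2/3 ≈ 0.66667)
n = 84 (n = 6*14 = 84)
F(D) = -64/3 (F(D) = -8*(2/3 + 2) = -8*8/3 = -64/3)
v = 1280/3 (v = -64*((3 + 4*(-2)) - 15)/3 = -64*((3 - 8) - 15)/3 = -64*(-5 - 15)/3 = -64/3*(-20) = 1280/3 ≈ 426.67)
v + n = 1280/3 + 84 = 1532/3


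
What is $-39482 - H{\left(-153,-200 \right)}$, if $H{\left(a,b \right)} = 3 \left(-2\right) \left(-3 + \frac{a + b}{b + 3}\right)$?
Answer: $- \frac{7779382}{197} \approx -39489.0$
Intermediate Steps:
$H{\left(a,b \right)} = 18 - \frac{6 \left(a + b\right)}{3 + b}$ ($H{\left(a,b \right)} = - 6 \left(-3 + \frac{a + b}{3 + b}\right) = 18 - \frac{6 \left(a + b\right)}{3 + b}$)
$-39482 - H{\left(-153,-200 \right)} = -39482 - \frac{6 \left(9 - -153 + 2 \left(-200\right)\right)}{3 - 200} = -39482 - \frac{6 \left(9 + 153 - 400\right)}{-197} = -39482 - 6 \left(- \frac{1}{197}\right) \left(-238\right) = -39482 - \frac{1428}{197} = - \frac{7779382}{197}$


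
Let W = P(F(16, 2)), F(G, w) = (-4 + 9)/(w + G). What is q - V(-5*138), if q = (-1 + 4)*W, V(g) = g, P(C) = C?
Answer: 4145/6 ≈ 690.83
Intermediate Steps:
F(G, w) = 5/(G + w)
W = 5/18 (W = 5/(16 + 2) = 5/18 ≈ 0.27778)
q = ⅚ (q = (-1 + 4)*(5/18) = 3*(5/18) = ⅚ ≈ 0.83333)
q - V(-5*138) = ⅚ - (-5)*138 = ⅚ - 1*(-690) = ⅚ + 690 = 4145/6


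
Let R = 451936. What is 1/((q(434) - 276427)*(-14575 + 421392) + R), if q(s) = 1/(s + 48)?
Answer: -482/54203189538069 ≈ -8.8925e-12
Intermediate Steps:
q(s) = 1/(48 + s)
1/((q(434) - 276427)*(-14575 + 421392) + R) = 1/((1/(48 + 434) - 276427)*(-14575 + 421392) + 451936) = 1/((1/482 - 276427)*406817 + 451936) = 1/(-133237813/482*406817 + 451936) = 1/(-54203407371221/482 + 451936) = 1/(-54203189538069/482) = -482/54203189538069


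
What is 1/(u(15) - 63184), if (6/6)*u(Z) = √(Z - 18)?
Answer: -63184/3992217859 - I*√3/3992217859 ≈ -1.5827e-5 - 4.3386e-10*I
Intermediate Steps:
u(Z) = √(-18 + Z) (u(Z) = √(Z - 18) = √(-18 + Z))
1/(u(15) - 63184) = 1/(√(-18 + 15) - 63184) = 1/(√(-3) - 63184) = 1/(I*√3 - 63184) = 1/(-63184 + I*√3)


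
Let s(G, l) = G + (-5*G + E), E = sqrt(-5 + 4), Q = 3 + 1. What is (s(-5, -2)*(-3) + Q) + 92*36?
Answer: 3256 - 3*I ≈ 3256.0 - 3.0*I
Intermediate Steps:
Q = 4
E = I (E = sqrt(-1) = I ≈ 1.0*I)
s(G, l) = I - 4*G (s(G, l) = G + (-5*G + I) = G + (I - 5*G) = I - 4*G)
(s(-5, -2)*(-3) + Q) + 92*36 = ((I - 4*(-5))*(-3) + 4) + 92*36 = ((I + 20)*(-3) + 4) + 3312 = ((20 + I)*(-3) + 4) + 3312 = ((-60 - 3*I) + 4) + 3312 = (-56 - 3*I) + 3312 = 3256 - 3*I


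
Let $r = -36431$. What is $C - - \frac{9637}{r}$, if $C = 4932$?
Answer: $\frac{179668055}{36431} \approx 4931.7$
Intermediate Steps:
$C - - \frac{9637}{r} = 4932 - - \frac{9637}{-36431} = 4932 - \left(-9637\right) \left(- \frac{1}{36431}\right) = 4932 - \frac{9637}{36431} = \frac{179668055}{36431}$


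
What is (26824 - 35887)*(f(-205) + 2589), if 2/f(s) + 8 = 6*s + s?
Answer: -11286229425/481 ≈ -2.3464e+7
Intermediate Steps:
f(s) = 2/(-8 + 7*s) (f(s) = 2/(-8 + (6*s + s)) = 2/(-8 + 7*s))
(26824 - 35887)*(f(-205) + 2589) = (26824 - 35887)*(2/(-8 + 7*(-205)) + 2589) = -9063*(2/(-8 - 1435) + 2589) = -9063*(2/(-1443) + 2589) = -9063*(2*(-1/1443) + 2589) = -9063*(-2/1443 + 2589) = -9063*3735925/1443 = -11286229425/481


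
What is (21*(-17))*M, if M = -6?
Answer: 2142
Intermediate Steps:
(21*(-17))*M = (21*(-17))*(-6) = -357*(-6) = 2142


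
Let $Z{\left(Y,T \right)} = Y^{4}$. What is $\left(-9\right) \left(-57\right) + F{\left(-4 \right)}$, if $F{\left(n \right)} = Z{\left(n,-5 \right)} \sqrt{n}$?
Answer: $513 + 512 i \approx 513.0 + 512.0 i$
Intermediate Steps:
$F{\left(n \right)} = n^{\frac{9}{2}}$ ($F{\left(n \right)} = n^{4} \sqrt{n} = n^{\frac{9}{2}}$)
$\left(-9\right) \left(-57\right) + F{\left(-4 \right)} = \left(-9\right) \left(-57\right) + \left(-4\right)^{\frac{9}{2}} = 513 + 512 i$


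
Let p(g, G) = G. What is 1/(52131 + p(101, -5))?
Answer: 1/52126 ≈ 1.9184e-5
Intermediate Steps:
1/(52131 + p(101, -5)) = 1/(52131 - 5) = 1/52126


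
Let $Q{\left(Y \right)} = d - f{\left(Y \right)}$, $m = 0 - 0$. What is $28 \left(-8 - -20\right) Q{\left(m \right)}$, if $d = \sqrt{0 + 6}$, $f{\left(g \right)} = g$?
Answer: $336 \sqrt{6} \approx 823.03$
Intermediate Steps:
$m = 0$ ($m = 0 + 0 = 0$)
$d = \sqrt{6} \approx 2.4495$
$Q{\left(Y \right)} = \sqrt{6} - Y$
$28 \left(-8 - -20\right) Q{\left(m \right)} = 28 \left(-8 - -20\right) \left(\sqrt{6} - 0\right) = 28 \left(-8 + 20\right) \left(\sqrt{6} + 0\right) = 28 \cdot 12 \sqrt{6} = 336 \sqrt{6}$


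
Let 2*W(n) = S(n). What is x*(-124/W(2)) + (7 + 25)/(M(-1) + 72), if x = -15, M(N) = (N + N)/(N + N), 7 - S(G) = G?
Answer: 54344/73 ≈ 744.44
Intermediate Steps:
S(G) = 7 - G
W(n) = 7/2 - n/2 (W(n) = (7 - n)/2 = 7/2 - n/2)
M(N) = 1 (M(N) = (2*N)/((2*N)) = (2*N)*(1/(2*N)) = 1)
x*(-124/W(2)) + (7 + 25)/(M(-1) + 72) = -(-1860)/(7/2 - ½*2) + (7 + 25)/(1 + 72) = -(-1860)/(7/2 - 1) + 32/73 = -(-1860)/5/2 + 32*(1/73) = -(-1860)*2/5 + 32/73 = -15*(-248/5) + 32/73 = 744 + 32/73 = 54344/73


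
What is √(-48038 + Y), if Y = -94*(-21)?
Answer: 4*I*√2879 ≈ 214.63*I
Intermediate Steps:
Y = 1974
√(-48038 + Y) = √(-48038 + 1974) = √(-46064) = 4*I*√2879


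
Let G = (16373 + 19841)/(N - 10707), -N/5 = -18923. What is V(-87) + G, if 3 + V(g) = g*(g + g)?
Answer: 634991897/41954 ≈ 15135.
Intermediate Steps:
N = 94615 (N = -5*(-18923) = 94615)
V(g) = -3 + 2*g² (V(g) = -3 + g*(g + g) = -3 + g*(2*g) = -3 + 2*g²)
G = 18107/41954 (G = (16373 + 19841)/(94615 - 10707) = 36214/83908 = 36214*(1/83908) = 18107/41954 ≈ 0.43159)
V(-87) + G = (-3 + 2*(-87)²) + 18107/41954 = (-3 + 2*7569) + 18107/41954 = (-3 + 15138) + 18107/41954 = 15135 + 18107/41954 = 634991897/41954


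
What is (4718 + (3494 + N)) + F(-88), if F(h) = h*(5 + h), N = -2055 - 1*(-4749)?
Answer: 18210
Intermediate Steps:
N = 2694 (N = -2055 + 4749 = 2694)
(4718 + (3494 + N)) + F(-88) = (4718 + (3494 + 2694)) - 88*(5 - 88) = (4718 + 6188) - 88*(-83) = 10906 + 7304 = 18210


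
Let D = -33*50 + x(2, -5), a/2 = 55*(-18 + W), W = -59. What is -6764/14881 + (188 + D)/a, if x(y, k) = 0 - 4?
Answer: -17737767/63021035 ≈ -0.28146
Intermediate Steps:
x(y, k) = -4
a = -8470 (a = 2*(55*(-18 - 59)) = 2*(55*(-77)) = 2*(-4235) = -8470)
D = -1654 (D = -33*50 - 4 = -1650 - 4 = -1654)
-6764/14881 + (188 + D)/a = -6764/14881 + (188 - 1654)/(-8470) = -6764*1/14881 - 1466*(-1/8470) = -6764/14881 + 733/4235 = -17737767/63021035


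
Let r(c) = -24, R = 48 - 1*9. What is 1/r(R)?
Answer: -1/24 ≈ -0.041667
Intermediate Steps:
R = 39 (R = 48 - 9 = 39)
1/r(R) = 1/(-24) = -1/24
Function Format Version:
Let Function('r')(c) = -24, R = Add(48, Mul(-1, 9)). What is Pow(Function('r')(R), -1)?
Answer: Rational(-1, 24) ≈ -0.041667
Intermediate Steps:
R = 39 (R = Add(48, -9) = 39)
Pow(Function('r')(R), -1) = Pow(-24, -1) = Rational(-1, 24)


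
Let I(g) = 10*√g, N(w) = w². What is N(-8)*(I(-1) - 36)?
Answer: -2304 + 640*I ≈ -2304.0 + 640.0*I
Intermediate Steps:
N(-8)*(I(-1) - 36) = (-8)²*(10*√(-1) - 36) = 64*(10*I - 36) = 64*(-36 + 10*I) = -2304 + 640*I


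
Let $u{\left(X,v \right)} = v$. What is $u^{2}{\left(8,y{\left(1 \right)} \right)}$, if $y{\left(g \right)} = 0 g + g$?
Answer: $1$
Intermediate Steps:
$y{\left(g \right)} = g$ ($y{\left(g \right)} = 0 + g = g$)
$u^{2}{\left(8,y{\left(1 \right)} \right)} = 1^{2} = 1$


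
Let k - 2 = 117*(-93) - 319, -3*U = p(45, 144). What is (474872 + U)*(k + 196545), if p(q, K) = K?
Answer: 88007203928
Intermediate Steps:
U = -48 (U = -1/3*144 = -48)
k = -11198 (k = 2 + (117*(-93) - 319) = 2 + (-10881 - 319) = 2 - 11200 = -11198)
(474872 + U)*(k + 196545) = (474872 - 48)*(-11198 + 196545) = 474824*185347 = 88007203928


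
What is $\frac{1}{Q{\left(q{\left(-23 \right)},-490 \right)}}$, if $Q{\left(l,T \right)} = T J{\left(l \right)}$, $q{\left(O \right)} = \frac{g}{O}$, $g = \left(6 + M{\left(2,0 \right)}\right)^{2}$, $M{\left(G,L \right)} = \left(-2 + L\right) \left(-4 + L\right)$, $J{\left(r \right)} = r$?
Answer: $\frac{23}{96040} \approx 0.00023948$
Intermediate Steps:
$M{\left(G,L \right)} = \left(-4 + L\right) \left(-2 + L\right)$
$g = 196$ ($g = \left(6 + \left(8 + 0^{2} - 0\right)\right)^{2} = \left(6 + \left(8 + 0 + 0\right)\right)^{2} = \left(6 + 8\right)^{2} = 14^{2} = 196$)
$q{\left(O \right)} = \frac{196}{O}$
$Q{\left(l,T \right)} = T l$
$\frac{1}{Q{\left(q{\left(-23 \right)},-490 \right)}} = \frac{1}{\left(-490\right) \frac{196}{-23}} = \frac{1}{\left(-490\right) 196 \left(- \frac{1}{23}\right)} = \frac{1}{\left(-490\right) \left(- \frac{196}{23}\right)} = \frac{1}{\frac{96040}{23}} = \frac{23}{96040}$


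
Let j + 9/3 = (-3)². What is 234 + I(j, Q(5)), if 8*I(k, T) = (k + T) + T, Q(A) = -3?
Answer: 234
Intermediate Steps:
j = 6 (j = -3 + (-3)² = -3 + 9 = 6)
I(k, T) = T/4 + k/8 (I(k, T) = ((k + T) + T)/8 = ((T + k) + T)/8 = (k + 2*T)/8 = T/4 + k/8)
234 + I(j, Q(5)) = 234 + ((¼)*(-3) + (⅛)*6) = 234 + (-¾ + ¾) = 234 + 0 = 234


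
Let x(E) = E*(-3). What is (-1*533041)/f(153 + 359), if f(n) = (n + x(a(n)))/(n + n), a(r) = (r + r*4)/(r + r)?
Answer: -1091667968/1009 ≈ -1.0819e+6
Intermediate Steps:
a(r) = 5/2 (a(r) = (r + 4*r)/((2*r)) = (5*r)*(1/(2*r)) = 5/2)
x(E) = -3*E
f(n) = (-15/2 + n)/(2*n) (f(n) = (n - 3*5/2)/(n + n) = (n - 15/2)/((2*n)) = (-15/2 + n)*(1/(2*n)) = (-15/2 + n)/(2*n))
(-1*533041)/f(153 + 359) = (-1*533041)/(((-15 + 2*(153 + 359))/(4*(153 + 359)))) = -533041*2048/(-15 + 2*512) = -533041*2048/(-15 + 1024) = -533041/((¼)*(1/512)*1009) = -533041/1009/2048 = -533041*2048/1009 = -1091667968/1009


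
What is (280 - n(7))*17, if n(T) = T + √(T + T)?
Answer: 4641 - 17*√14 ≈ 4577.4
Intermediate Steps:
n(T) = T + √2*√T (n(T) = T + √(2*T) = T + √2*√T)
(280 - n(7))*17 = (280 - (7 + √2*√7))*17 = (280 - (7 + √14))*17 = (280 + (-7 - √14))*17 = (273 - √14)*17 = 4641 - 17*√14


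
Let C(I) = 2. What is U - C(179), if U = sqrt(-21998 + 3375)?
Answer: -2 + I*sqrt(18623) ≈ -2.0 + 136.47*I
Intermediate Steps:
U = I*sqrt(18623) (U = sqrt(-18623) = I*sqrt(18623) ≈ 136.47*I)
U - C(179) = I*sqrt(18623) - 1*2 = I*sqrt(18623) - 2 = -2 + I*sqrt(18623)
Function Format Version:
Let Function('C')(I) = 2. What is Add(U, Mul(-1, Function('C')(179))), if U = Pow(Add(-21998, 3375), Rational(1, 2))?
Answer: Add(-2, Mul(I, Pow(18623, Rational(1, 2)))) ≈ Add(-2.0000, Mul(136.47, I))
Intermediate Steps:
U = Mul(I, Pow(18623, Rational(1, 2))) (U = Pow(-18623, Rational(1, 2)) = Mul(I, Pow(18623, Rational(1, 2))) ≈ Mul(136.47, I))
Add(U, Mul(-1, Function('C')(179))) = Add(Mul(I, Pow(18623, Rational(1, 2))), Mul(-1, 2)) = Add(Mul(I, Pow(18623, Rational(1, 2))), -2) = Add(-2, Mul(I, Pow(18623, Rational(1, 2))))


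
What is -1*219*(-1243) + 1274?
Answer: 273491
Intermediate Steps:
-1*219*(-1243) + 1274 = -219*(-1243) + 1274 = 272217 + 1274 = 273491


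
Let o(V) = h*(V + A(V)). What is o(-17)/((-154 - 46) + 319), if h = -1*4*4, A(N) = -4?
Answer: 48/17 ≈ 2.8235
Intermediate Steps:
h = -16 (h = -4*4 = -16)
o(V) = 64 - 16*V (o(V) = -16*(V - 4) = -16*(-4 + V) = 64 - 16*V)
o(-17)/((-154 - 46) + 319) = (64 - 16*(-17))/((-154 - 46) + 319) = (64 + 272)/(-200 + 319) = 336/119 = 336*(1/119) = 48/17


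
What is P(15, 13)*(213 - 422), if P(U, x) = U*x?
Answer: -40755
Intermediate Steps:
P(15, 13)*(213 - 422) = (15*13)*(213 - 422) = 195*(-209) = -40755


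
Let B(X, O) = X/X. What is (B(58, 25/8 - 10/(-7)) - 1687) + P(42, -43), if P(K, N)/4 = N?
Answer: -1858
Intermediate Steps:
B(X, O) = 1
P(K, N) = 4*N
(B(58, 25/8 - 10/(-7)) - 1687) + P(42, -43) = (1 - 1687) + 4*(-43) = -1686 - 172 = -1858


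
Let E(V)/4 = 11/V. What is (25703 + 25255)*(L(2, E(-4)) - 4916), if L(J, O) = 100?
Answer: -245413728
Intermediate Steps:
E(V) = 44/V (E(V) = 4*(11/V) = 44/V)
(25703 + 25255)*(L(2, E(-4)) - 4916) = (25703 + 25255)*(100 - 4916) = 50958*(-4816) = -245413728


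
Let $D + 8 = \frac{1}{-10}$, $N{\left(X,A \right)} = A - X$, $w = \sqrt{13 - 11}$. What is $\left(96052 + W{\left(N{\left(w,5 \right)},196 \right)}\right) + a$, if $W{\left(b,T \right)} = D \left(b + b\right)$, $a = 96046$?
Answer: $192017 + \frac{81 \sqrt{2}}{5} \approx 1.9204 \cdot 10^{5}$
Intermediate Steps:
$w = \sqrt{2} \approx 1.4142$
$D = - \frac{81}{10}$ ($D = -8 + \frac{1}{-10} = -8 - \frac{1}{10} = - \frac{81}{10} \approx -8.1$)
$W{\left(b,T \right)} = - \frac{81 b}{5}$ ($W{\left(b,T \right)} = - \frac{81 \left(b + b\right)}{10} = - \frac{81 \cdot 2 b}{10} = - \frac{81 b}{5}$)
$\left(96052 + W{\left(N{\left(w,5 \right)},196 \right)}\right) + a = \left(96052 - \frac{81 \left(5 - \sqrt{2}\right)}{5}\right) + 96046 = \left(96052 - \left(81 - \frac{81 \sqrt{2}}{5}\right)\right) + 96046 = \left(95971 + \frac{81 \sqrt{2}}{5}\right) + 96046 = 192017 + \frac{81 \sqrt{2}}{5}$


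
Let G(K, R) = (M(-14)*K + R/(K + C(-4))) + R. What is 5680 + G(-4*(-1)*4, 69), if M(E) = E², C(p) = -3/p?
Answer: 595571/67 ≈ 8889.1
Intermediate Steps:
G(K, R) = R + 196*K + R/(¾ + K) (G(K, R) = ((-14)²*K + R/(K - 3/(-4))) + R = (196*K + R/(K - 3*(-¼))) + R = (196*K + R/(K + ¾)) + R = (196*K + R/(¾ + K)) + R = R + 196*K + R/(¾ + K))
5680 + G(-4*(-1)*4, 69) = 5680 + (7*69 + 588*(-4*(-1)*4) + 784*(-4*(-1)*4)² + 4*(-4*(-1)*4)*69)/(3 + 4*(-4*(-1)*4)) = 5680 + (483 + 588*(4*4) + 784*(4*4)² + 4*(4*4)*69)/(3 + 4*(4*4)) = 5680 + (483 + 588*16 + 784*16² + 4*16*69)/(3 + 4*16) = 5680 + (483 + 9408 + 784*256 + 4416)/(3 + 64) = 5680 + (483 + 9408 + 200704 + 4416)/67 = 5680 + (1/67)*215011 = 5680 + 215011/67 = 595571/67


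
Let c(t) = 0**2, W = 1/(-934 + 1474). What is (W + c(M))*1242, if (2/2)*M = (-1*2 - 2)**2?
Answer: 23/10 ≈ 2.3000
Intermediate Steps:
W = 1/540 ≈ 0.0018519
M = 16 (M = (-1*2 - 2)**2 = (-2 - 2)**2 = (-4)**2 = 16)
c(t) = 0
(W + c(M))*1242 = (1/540 + 0)*1242 = (1/540)*1242 = 23/10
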